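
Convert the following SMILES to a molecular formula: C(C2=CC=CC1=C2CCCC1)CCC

C14H20

Heavy atoms from the SMILES: 14 C.
Implicit hydrogens by atom environment:
  7 × C: 2 H each → 14
  3 × C (aromatic): 1 H each → 3
  3 × C (aromatic): no H
  1 × C: 3 H
  Total hydrogens = 20.
Molecular formula: C14H20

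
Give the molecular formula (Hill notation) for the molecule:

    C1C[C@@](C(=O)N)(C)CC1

Heavy atoms from the SMILES: 7 C, 1 N, 1 O.
Implicit hydrogens by atom environment:
  4 × C: 2 H each → 8
  2 × C: no H
  1 × C: 3 H
  1 × N: 2 H
  1 × O: no H
  Total hydrogens = 13.
Molecular formula: C7H13NO

C7H13NO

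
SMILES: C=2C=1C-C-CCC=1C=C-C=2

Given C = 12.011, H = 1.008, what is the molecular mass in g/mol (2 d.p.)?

Molecular formula: C10H12.
M = 10×12.011 + 12×1.008 = 132.21 g/mol.

132.21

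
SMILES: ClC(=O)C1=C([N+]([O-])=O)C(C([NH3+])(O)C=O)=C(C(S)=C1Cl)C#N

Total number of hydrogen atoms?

6

Hydrogens are implicit in SMILES; fill each atom to its normal valence:
  6 × C (aromatic): no H
  3 × C: no H
  3 × O: no H
  2 × Cl: no H
  1 × C: 1 H
  1 × N (charge +1): 3 H
  1 × N (charge +1): no H
  1 × N: no H
  1 × O: 1 H
  1 × O (charge -1): no H
  1 × S: 1 H
  Total hydrogens = 6.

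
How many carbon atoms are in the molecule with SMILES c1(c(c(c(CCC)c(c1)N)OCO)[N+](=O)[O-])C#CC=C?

14

The symbol for carbon appears 14 times in the SMILES. Lowercase c denotes aromatic carbon and counts toward C.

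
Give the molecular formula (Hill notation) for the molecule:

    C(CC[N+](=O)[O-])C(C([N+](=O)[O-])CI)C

Heavy atoms from the SMILES: 7 C, 1 I, 2 N, 4 O.
Implicit hydrogens by atom environment:
  4 × C: 2 H each → 8
  2 × C: 1 H each → 2
  2 × N (charge +1): no H
  2 × O: no H
  2 × O (charge -1): no H
  1 × C: 3 H
  1 × I: no H
  Total hydrogens = 13.
Molecular formula: C7H13IN2O4

C7H13IN2O4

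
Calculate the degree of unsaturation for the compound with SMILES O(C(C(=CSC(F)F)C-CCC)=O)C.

Molecular formula from the SMILES: C9H14F2O2S.
DoU = (2C + 2 + N − H − X)/2 = (2·9 + 2 + 0 − 14 − 2)/2 = 4/2 = 2.
(Structurally: 0 ring(s) + 2 π bond(s) = 2.)

2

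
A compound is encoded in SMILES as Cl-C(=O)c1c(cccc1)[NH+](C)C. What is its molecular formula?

C9H11ClNO+

Heavy atoms from the SMILES: 9 C, 1 Cl, 1 N, 1 O.
Implicit hydrogens by atom environment:
  4 × C (aromatic): 1 H each → 4
  2 × C: 3 H each → 6
  2 × C (aromatic): no H
  1 × C: no H
  1 × Cl: no H
  1 × N (charge +1): 1 H
  1 × O: no H
  Total hydrogens = 11.
Net charge +1.
Molecular formula: C9H11ClNO+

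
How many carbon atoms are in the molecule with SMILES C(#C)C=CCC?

The symbol for carbon appears 6 times in the SMILES.

6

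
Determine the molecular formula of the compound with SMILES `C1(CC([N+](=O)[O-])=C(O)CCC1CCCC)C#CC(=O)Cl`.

Heavy atoms from the SMILES: 14 C, 1 Cl, 1 N, 4 O.
Implicit hydrogens by atom environment:
  6 × C: 2 H each → 12
  5 × C: no H
  2 × C: 1 H each → 2
  2 × O: no H
  1 × C: 3 H
  1 × Cl: no H
  1 × N (charge +1): no H
  1 × O: 1 H
  1 × O (charge -1): no H
  Total hydrogens = 18.
Molecular formula: C14H18ClNO4

C14H18ClNO4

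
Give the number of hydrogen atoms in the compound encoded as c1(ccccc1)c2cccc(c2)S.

10

Hydrogens are implicit in SMILES; fill each atom to its normal valence:
  9 × C (aromatic): 1 H each → 9
  3 × C (aromatic): no H
  1 × S: 1 H
  Total hydrogens = 10.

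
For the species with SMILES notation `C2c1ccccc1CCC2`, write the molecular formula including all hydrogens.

C10H12

Heavy atoms from the SMILES: 10 C.
Implicit hydrogens by atom environment:
  4 × C: 2 H each → 8
  4 × C (aromatic): 1 H each → 4
  2 × C (aromatic): no H
  Total hydrogens = 12.
Molecular formula: C10H12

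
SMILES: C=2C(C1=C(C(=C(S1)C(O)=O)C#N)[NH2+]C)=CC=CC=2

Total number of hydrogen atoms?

Hydrogens are implicit in SMILES; fill each atom to its normal valence:
  5 × C (aromatic): 1 H each → 5
  5 × C (aromatic): no H
  2 × C: no H
  1 × C: 3 H
  1 × N (charge +1): 2 H
  1 × N: no H
  1 × O: 1 H
  1 × O: no H
  1 × S (aromatic): no H
  Total hydrogens = 11.

11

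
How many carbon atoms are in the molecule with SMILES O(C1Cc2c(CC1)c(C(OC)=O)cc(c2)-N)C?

The symbol for carbon appears 13 times in the SMILES. Lowercase c denotes aromatic carbon and counts toward C.

13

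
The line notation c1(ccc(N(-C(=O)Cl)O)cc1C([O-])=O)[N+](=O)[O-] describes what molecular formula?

C8H4ClN2O6-

Heavy atoms from the SMILES: 8 C, 1 Cl, 2 N, 6 O.
Implicit hydrogens by atom environment:
  3 × C (aromatic): 1 H each → 3
  3 × C (aromatic): no H
  3 × O: no H
  2 × C: no H
  2 × O (charge -1): no H
  1 × Cl: no H
  1 × N: no H
  1 × N (charge +1): no H
  1 × O: 1 H
  Total hydrogens = 4.
Net charge -1.
Molecular formula: C8H4ClN2O6-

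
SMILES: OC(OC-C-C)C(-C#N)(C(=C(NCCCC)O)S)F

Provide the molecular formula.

Heavy atoms from the SMILES: 12 C, 1 F, 2 N, 3 O, 1 S.
Implicit hydrogens by atom environment:
  5 × C: 2 H each → 10
  4 × C: no H
  2 × C: 3 H each → 6
  2 × O: 1 H each → 2
  1 × C: 1 H
  1 × F: no H
  1 × N: 1 H
  1 × N: no H
  1 × O: no H
  1 × S: 1 H
  Total hydrogens = 21.
Molecular formula: C12H21FN2O3S

C12H21FN2O3S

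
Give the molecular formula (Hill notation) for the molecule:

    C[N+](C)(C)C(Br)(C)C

Heavy atoms from the SMILES: 1 Br, 6 C, 1 N.
Implicit hydrogens by atom environment:
  5 × C: 3 H each → 15
  1 × Br: no H
  1 × C: no H
  1 × N (charge +1): no H
  Total hydrogens = 15.
Net charge +1.
Molecular formula: C6H15BrN+

C6H15BrN+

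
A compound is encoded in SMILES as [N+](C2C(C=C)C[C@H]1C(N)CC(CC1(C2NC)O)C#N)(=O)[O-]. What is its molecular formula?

Heavy atoms from the SMILES: 14 C, 4 N, 3 O.
Implicit hydrogens by atom environment:
  7 × C: 1 H each → 7
  4 × C: 2 H each → 8
  2 × C: no H
  1 × C: 3 H
  1 × N: 2 H
  1 × N: 1 H
  1 × N: no H
  1 × N (charge +1): no H
  1 × O: 1 H
  1 × O: no H
  1 × O (charge -1): no H
  Total hydrogens = 22.
Molecular formula: C14H22N4O3

C14H22N4O3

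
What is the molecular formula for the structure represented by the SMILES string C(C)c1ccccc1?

Heavy atoms from the SMILES: 8 C.
Implicit hydrogens by atom environment:
  5 × C (aromatic): 1 H each → 5
  1 × C: 3 H
  1 × C: 2 H
  1 × C (aromatic): no H
  Total hydrogens = 10.
Molecular formula: C8H10

C8H10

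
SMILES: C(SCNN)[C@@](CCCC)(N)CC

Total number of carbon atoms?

The symbol for carbon appears 9 times in the SMILES.

9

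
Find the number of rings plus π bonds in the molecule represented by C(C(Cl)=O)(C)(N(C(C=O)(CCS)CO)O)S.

2

Molecular formula from the SMILES: C8H14ClNO4S2.
DoU = (2C + 2 + N − H − X)/2 = (2·8 + 2 + 1 − 14 − 1)/2 = 4/2 = 2.
(Structurally: 0 ring(s) + 2 π bond(s) = 2.)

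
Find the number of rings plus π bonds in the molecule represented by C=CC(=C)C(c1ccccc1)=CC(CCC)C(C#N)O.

9

Molecular formula from the SMILES: C18H21NO.
DoU = (2C + 2 + N − H − X)/2 = (2·18 + 2 + 1 − 21 − 0)/2 = 18/2 = 9.
(Structurally: 1 ring(s) + 8 π bond(s) = 9.)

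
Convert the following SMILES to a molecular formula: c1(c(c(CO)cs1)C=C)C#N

Heavy atoms from the SMILES: 8 C, 1 N, 1 O, 1 S.
Implicit hydrogens by atom environment:
  3 × C (aromatic): no H
  2 × C: 2 H each → 4
  1 × C (aromatic): 1 H
  1 × C: 1 H
  1 × C: no H
  1 × N: no H
  1 × O: 1 H
  1 × S (aromatic): no H
  Total hydrogens = 7.
Molecular formula: C8H7NOS

C8H7NOS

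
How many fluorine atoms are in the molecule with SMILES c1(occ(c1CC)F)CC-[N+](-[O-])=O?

The symbol for fluorine appears 1 time in the SMILES.

1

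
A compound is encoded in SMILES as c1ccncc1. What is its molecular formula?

Heavy atoms from the SMILES: 5 C, 1 N.
Implicit hydrogens by atom environment:
  5 × C (aromatic): 1 H each → 5
  1 × N (aromatic): no H
  Total hydrogens = 5.
Molecular formula: C5H5N

C5H5N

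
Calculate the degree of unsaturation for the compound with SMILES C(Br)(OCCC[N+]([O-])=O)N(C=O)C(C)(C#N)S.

Molecular formula from the SMILES: C8H12BrN3O4S.
DoU = (2C + 2 + N − H − X)/2 = (2·8 + 2 + 3 − 12 − 1)/2 = 8/2 = 4.
(Structurally: 0 ring(s) + 4 π bond(s) = 4.)

4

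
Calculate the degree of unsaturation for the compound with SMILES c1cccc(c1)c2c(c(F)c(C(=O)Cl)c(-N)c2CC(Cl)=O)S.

Molecular formula from the SMILES: C15H10Cl2FNO2S.
DoU = (2C + 2 + N − H − X)/2 = (2·15 + 2 + 1 − 10 − 3)/2 = 20/2 = 10.
(Structurally: 2 ring(s) + 8 π bond(s) = 10.)

10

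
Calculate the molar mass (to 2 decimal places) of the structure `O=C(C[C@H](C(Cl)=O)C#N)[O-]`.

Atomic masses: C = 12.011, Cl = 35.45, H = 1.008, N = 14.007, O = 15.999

Molecular formula: C5H3ClNO3-.
M = 5×12.011 + 1×35.45 + 3×1.008 + 1×14.007 + 3×15.999 = 160.53 g/mol.

160.53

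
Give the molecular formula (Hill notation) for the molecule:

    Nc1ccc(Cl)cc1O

C6H6ClNO

Heavy atoms from the SMILES: 6 C, 1 Cl, 1 N, 1 O.
Implicit hydrogens by atom environment:
  3 × C (aromatic): 1 H each → 3
  3 × C (aromatic): no H
  1 × Cl: no H
  1 × N: 2 H
  1 × O: 1 H
  Total hydrogens = 6.
Molecular formula: C6H6ClNO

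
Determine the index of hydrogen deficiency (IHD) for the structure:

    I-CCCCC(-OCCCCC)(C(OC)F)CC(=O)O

1

Molecular formula from the SMILES: C14H26FIO4.
DoU = (2C + 2 + N − H − X)/2 = (2·14 + 2 + 0 − 26 − 2)/2 = 2/2 = 1.
(Structurally: 0 ring(s) + 1 π bond(s) = 1.)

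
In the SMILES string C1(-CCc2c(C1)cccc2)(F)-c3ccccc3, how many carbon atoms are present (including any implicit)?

16

The symbol for carbon appears 16 times in the SMILES. Lowercase c denotes aromatic carbon and counts toward C.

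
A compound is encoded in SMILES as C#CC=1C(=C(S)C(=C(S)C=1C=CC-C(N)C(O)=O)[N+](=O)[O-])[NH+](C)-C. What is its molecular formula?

C15H18N3O4S2+

Heavy atoms from the SMILES: 15 C, 3 N, 4 O, 2 S.
Implicit hydrogens by atom environment:
  6 × C (aromatic): no H
  4 × C: 1 H each → 4
  2 × C: 3 H each → 6
  2 × C: no H
  2 × O: no H
  2 × S: 1 H each → 2
  1 × C: 2 H
  1 × N: 2 H
  1 × N (charge +1): 1 H
  1 × N (charge +1): no H
  1 × O: 1 H
  1 × O (charge -1): no H
  Total hydrogens = 18.
Net charge +1.
Molecular formula: C15H18N3O4S2+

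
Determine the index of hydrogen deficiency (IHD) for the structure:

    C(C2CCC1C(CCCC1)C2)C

Molecular formula from the SMILES: C12H22.
DoU = (2C + 2 + N − H − X)/2 = (2·12 + 2 + 0 − 22 − 0)/2 = 4/2 = 2.
(Structurally: 2 ring(s) + 0 π bond(s) = 2.)

2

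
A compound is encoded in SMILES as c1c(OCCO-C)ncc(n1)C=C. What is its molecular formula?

Heavy atoms from the SMILES: 9 C, 2 N, 2 O.
Implicit hydrogens by atom environment:
  3 × C: 2 H each → 6
  2 × C (aromatic): 1 H each → 2
  2 × C (aromatic): no H
  2 × N (aromatic): no H
  2 × O: no H
  1 × C: 3 H
  1 × C: 1 H
  Total hydrogens = 12.
Molecular formula: C9H12N2O2

C9H12N2O2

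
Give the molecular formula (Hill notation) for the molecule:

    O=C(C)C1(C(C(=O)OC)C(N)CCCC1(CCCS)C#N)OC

C16H26N2O4S

Heavy atoms from the SMILES: 16 C, 2 N, 4 O, 1 S.
Implicit hydrogens by atom environment:
  6 × C: 2 H each → 12
  5 × C: no H
  4 × O: no H
  3 × C: 3 H each → 9
  2 × C: 1 H each → 2
  1 × N: 2 H
  1 × N: no H
  1 × S: 1 H
  Total hydrogens = 26.
Molecular formula: C16H26N2O4S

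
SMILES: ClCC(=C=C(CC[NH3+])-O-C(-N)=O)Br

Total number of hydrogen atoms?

11

Hydrogens are implicit in SMILES; fill each atom to its normal valence:
  4 × C: no H
  3 × C: 2 H each → 6
  2 × O: no H
  1 × Br: no H
  1 × Cl: no H
  1 × N (charge +1): 3 H
  1 × N: 2 H
  Total hydrogens = 11.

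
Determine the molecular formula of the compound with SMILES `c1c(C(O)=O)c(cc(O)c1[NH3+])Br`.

C7H7BrNO3+

Heavy atoms from the SMILES: 1 Br, 7 C, 1 N, 3 O.
Implicit hydrogens by atom environment:
  4 × C (aromatic): no H
  2 × C (aromatic): 1 H each → 2
  2 × O: 1 H each → 2
  1 × Br: no H
  1 × C: no H
  1 × N (charge +1): 3 H
  1 × O: no H
  Total hydrogens = 7.
Net charge +1.
Molecular formula: C7H7BrNO3+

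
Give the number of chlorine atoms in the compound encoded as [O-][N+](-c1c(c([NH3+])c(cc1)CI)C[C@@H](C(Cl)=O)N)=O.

1

The symbol for chlorine appears 1 time in the SMILES.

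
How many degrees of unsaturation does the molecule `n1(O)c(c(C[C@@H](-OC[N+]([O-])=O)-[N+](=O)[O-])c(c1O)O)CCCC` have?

5

Molecular formula from the SMILES: C11H17N3O8.
DoU = (2C + 2 + N − H − X)/2 = (2·11 + 2 + 3 − 17 − 0)/2 = 10/2 = 5.
(Structurally: 1 ring(s) + 4 π bond(s) = 5.)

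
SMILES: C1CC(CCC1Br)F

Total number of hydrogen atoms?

10

Hydrogens are implicit in SMILES; fill each atom to its normal valence:
  4 × C: 2 H each → 8
  2 × C: 1 H each → 2
  1 × Br: no H
  1 × F: no H
  Total hydrogens = 10.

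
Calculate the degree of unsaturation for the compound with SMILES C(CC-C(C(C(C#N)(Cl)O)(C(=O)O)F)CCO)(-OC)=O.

Molecular formula from the SMILES: C11H15ClFNO6.
DoU = (2C + 2 + N − H − X)/2 = (2·11 + 2 + 1 − 15 − 2)/2 = 8/2 = 4.
(Structurally: 0 ring(s) + 4 π bond(s) = 4.)

4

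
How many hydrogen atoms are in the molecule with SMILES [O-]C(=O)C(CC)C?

9

Hydrogens are implicit in SMILES; fill each atom to its normal valence:
  2 × C: 3 H each → 6
  1 × C: 2 H
  1 × C: 1 H
  1 × C: no H
  1 × O: no H
  1 × O (charge -1): no H
  Total hydrogens = 9.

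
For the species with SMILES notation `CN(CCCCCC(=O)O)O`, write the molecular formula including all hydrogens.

C7H15NO3

Heavy atoms from the SMILES: 7 C, 1 N, 3 O.
Implicit hydrogens by atom environment:
  5 × C: 2 H each → 10
  2 × O: 1 H each → 2
  1 × C: 3 H
  1 × C: no H
  1 × N: no H
  1 × O: no H
  Total hydrogens = 15.
Molecular formula: C7H15NO3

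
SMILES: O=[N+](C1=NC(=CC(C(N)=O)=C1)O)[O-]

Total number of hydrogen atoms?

5

Hydrogens are implicit in SMILES; fill each atom to its normal valence:
  3 × C (aromatic): no H
  2 × C (aromatic): 1 H each → 2
  2 × O: no H
  1 × C: no H
  1 × N: 2 H
  1 × N (aromatic): no H
  1 × N (charge +1): no H
  1 × O: 1 H
  1 × O (charge -1): no H
  Total hydrogens = 5.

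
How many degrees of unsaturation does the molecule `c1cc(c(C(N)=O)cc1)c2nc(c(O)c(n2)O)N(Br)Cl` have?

9

Molecular formula from the SMILES: C11H8BrClN4O3.
DoU = (2C + 2 + N − H − X)/2 = (2·11 + 2 + 4 − 8 − 2)/2 = 18/2 = 9.
(Structurally: 2 ring(s) + 7 π bond(s) = 9.)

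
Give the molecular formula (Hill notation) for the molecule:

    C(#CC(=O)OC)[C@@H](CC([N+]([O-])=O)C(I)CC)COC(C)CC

C15H24INO5

Heavy atoms from the SMILES: 15 C, 1 I, 1 N, 5 O.
Implicit hydrogens by atom environment:
  4 × C: 3 H each → 12
  4 × C: 2 H each → 8
  4 × C: 1 H each → 4
  4 × O: no H
  3 × C: no H
  1 × I: no H
  1 × N (charge +1): no H
  1 × O (charge -1): no H
  Total hydrogens = 24.
Molecular formula: C15H24INO5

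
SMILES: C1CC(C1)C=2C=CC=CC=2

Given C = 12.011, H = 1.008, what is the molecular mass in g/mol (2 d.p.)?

Molecular formula: C10H12.
M = 10×12.011 + 12×1.008 = 132.21 g/mol.

132.21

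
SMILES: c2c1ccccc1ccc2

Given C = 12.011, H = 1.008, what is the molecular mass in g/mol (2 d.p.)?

128.17

Molecular formula: C10H8.
M = 10×12.011 + 8×1.008 = 128.17 g/mol.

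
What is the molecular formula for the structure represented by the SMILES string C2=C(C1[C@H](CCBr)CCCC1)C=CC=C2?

C14H19Br

Heavy atoms from the SMILES: 1 Br, 14 C.
Implicit hydrogens by atom environment:
  6 × C: 2 H each → 12
  5 × C (aromatic): 1 H each → 5
  2 × C: 1 H each → 2
  1 × Br: no H
  1 × C (aromatic): no H
  Total hydrogens = 19.
Molecular formula: C14H19Br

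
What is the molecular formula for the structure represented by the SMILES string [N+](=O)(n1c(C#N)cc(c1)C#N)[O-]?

Heavy atoms from the SMILES: 6 C, 4 N, 2 O.
Implicit hydrogens by atom environment:
  2 × C (aromatic): 1 H each → 2
  2 × C (aromatic): no H
  2 × C: no H
  2 × N: no H
  1 × N (aromatic): no H
  1 × N (charge +1): no H
  1 × O: no H
  1 × O (charge -1): no H
  Total hydrogens = 2.
Molecular formula: C6H2N4O2

C6H2N4O2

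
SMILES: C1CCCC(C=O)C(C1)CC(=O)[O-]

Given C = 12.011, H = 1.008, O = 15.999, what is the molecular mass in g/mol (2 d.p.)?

Molecular formula: C10H15O3-.
M = 10×12.011 + 15×1.008 + 3×15.999 = 183.23 g/mol.

183.23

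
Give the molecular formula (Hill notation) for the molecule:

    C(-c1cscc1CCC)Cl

C8H11ClS

Heavy atoms from the SMILES: 8 C, 1 Cl, 1 S.
Implicit hydrogens by atom environment:
  3 × C: 2 H each → 6
  2 × C (aromatic): 1 H each → 2
  2 × C (aromatic): no H
  1 × C: 3 H
  1 × Cl: no H
  1 × S (aromatic): no H
  Total hydrogens = 11.
Molecular formula: C8H11ClS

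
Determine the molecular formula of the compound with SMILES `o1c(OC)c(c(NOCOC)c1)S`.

Heavy atoms from the SMILES: 7 C, 1 N, 4 O, 1 S.
Implicit hydrogens by atom environment:
  3 × C (aromatic): no H
  3 × O: no H
  2 × C: 3 H each → 6
  1 × C: 2 H
  1 × C (aromatic): 1 H
  1 × N: 1 H
  1 × O (aromatic): no H
  1 × S: 1 H
  Total hydrogens = 11.
Molecular formula: C7H11NO4S

C7H11NO4S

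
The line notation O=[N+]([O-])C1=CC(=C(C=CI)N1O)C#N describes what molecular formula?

C7H4IN3O3

Heavy atoms from the SMILES: 7 C, 1 I, 3 N, 3 O.
Implicit hydrogens by atom environment:
  3 × C (aromatic): no H
  2 × C: 1 H each → 2
  1 × C (aromatic): 1 H
  1 × C: no H
  1 × I: no H
  1 × N (aromatic): no H
  1 × N: no H
  1 × N (charge +1): no H
  1 × O: 1 H
  1 × O: no H
  1 × O (charge -1): no H
  Total hydrogens = 4.
Molecular formula: C7H4IN3O3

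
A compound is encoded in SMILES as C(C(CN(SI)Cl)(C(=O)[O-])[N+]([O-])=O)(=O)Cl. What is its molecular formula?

C4H2Cl2IN2O5S-

Heavy atoms from the SMILES: 4 C, 2 Cl, 1 I, 2 N, 5 O, 1 S.
Implicit hydrogens by atom environment:
  3 × C: no H
  3 × O: no H
  2 × Cl: no H
  2 × O (charge -1): no H
  1 × C: 2 H
  1 × I: no H
  1 × N: no H
  1 × N (charge +1): no H
  1 × S: no H
  Total hydrogens = 2.
Net charge -1.
Molecular formula: C4H2Cl2IN2O5S-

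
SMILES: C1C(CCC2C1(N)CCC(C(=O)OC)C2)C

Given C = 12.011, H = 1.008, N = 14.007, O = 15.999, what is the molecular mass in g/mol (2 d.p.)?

Molecular formula: C13H23NO2.
M = 13×12.011 + 23×1.008 + 1×14.007 + 2×15.999 = 225.33 g/mol.

225.33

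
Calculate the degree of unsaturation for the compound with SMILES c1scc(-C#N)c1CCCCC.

5

Molecular formula from the SMILES: C10H13NS.
DoU = (2C + 2 + N − H − X)/2 = (2·10 + 2 + 1 − 13 − 0)/2 = 10/2 = 5.
(Structurally: 1 ring(s) + 4 π bond(s) = 5.)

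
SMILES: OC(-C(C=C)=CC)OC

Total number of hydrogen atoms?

12

Hydrogens are implicit in SMILES; fill each atom to its normal valence:
  3 × C: 1 H each → 3
  2 × C: 3 H each → 6
  1 × C: 2 H
  1 × C: no H
  1 × O: 1 H
  1 × O: no H
  Total hydrogens = 12.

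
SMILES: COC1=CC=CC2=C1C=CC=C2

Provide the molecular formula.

C11H10O

Heavy atoms from the SMILES: 11 C, 1 O.
Implicit hydrogens by atom environment:
  7 × C (aromatic): 1 H each → 7
  3 × C (aromatic): no H
  1 × C: 3 H
  1 × O: no H
  Total hydrogens = 10.
Molecular formula: C11H10O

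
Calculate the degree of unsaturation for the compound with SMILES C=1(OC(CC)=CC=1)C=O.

4

Molecular formula from the SMILES: C7H8O2.
DoU = (2C + 2 + N − H − X)/2 = (2·7 + 2 + 0 − 8 − 0)/2 = 8/2 = 4.
(Structurally: 1 ring(s) + 3 π bond(s) = 4.)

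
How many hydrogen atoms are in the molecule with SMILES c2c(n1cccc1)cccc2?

9

Hydrogens are implicit in SMILES; fill each atom to its normal valence:
  9 × C (aromatic): 1 H each → 9
  1 × C (aromatic): no H
  1 × N (aromatic): no H
  Total hydrogens = 9.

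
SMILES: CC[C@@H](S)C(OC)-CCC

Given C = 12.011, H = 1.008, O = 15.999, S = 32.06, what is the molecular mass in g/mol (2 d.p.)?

Molecular formula: C8H18OS.
M = 8×12.011 + 18×1.008 + 1×15.999 + 1×32.06 = 162.29 g/mol.

162.29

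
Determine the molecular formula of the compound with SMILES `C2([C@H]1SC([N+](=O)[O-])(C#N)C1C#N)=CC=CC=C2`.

Heavy atoms from the SMILES: 11 C, 3 N, 2 O, 1 S.
Implicit hydrogens by atom environment:
  5 × C (aromatic): 1 H each → 5
  3 × C: no H
  2 × C: 1 H each → 2
  2 × N: no H
  1 × C (aromatic): no H
  1 × N (charge +1): no H
  1 × O: no H
  1 × O (charge -1): no H
  1 × S: no H
  Total hydrogens = 7.
Molecular formula: C11H7N3O2S

C11H7N3O2S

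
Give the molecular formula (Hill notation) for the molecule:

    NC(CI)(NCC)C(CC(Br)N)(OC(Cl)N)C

Heavy atoms from the SMILES: 1 Br, 9 C, 1 Cl, 1 I, 4 N, 1 O.
Implicit hydrogens by atom environment:
  3 × C: 2 H each → 6
  3 × N: 2 H each → 6
  2 × C: 3 H each → 6
  2 × C: 1 H each → 2
  2 × C: no H
  1 × Br: no H
  1 × Cl: no H
  1 × I: no H
  1 × N: 1 H
  1 × O: no H
  Total hydrogens = 21.
Molecular formula: C9H21BrClIN4O

C9H21BrClIN4O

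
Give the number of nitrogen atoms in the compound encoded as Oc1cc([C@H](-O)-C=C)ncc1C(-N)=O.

2

The symbol for nitrogen appears 2 times in the SMILES.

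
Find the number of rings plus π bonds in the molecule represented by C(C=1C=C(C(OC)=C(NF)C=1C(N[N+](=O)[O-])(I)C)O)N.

5

Molecular formula from the SMILES: C10H14FIN4O4.
DoU = (2C + 2 + N − H − X)/2 = (2·10 + 2 + 4 − 14 − 2)/2 = 10/2 = 5.
(Structurally: 1 ring(s) + 4 π bond(s) = 5.)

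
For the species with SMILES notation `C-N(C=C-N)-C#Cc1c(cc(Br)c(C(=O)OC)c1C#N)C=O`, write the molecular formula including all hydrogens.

Heavy atoms from the SMILES: 1 Br, 15 C, 3 N, 3 O.
Implicit hydrogens by atom environment:
  5 × C (aromatic): no H
  4 × C: no H
  3 × C: 1 H each → 3
  3 × O: no H
  2 × C: 3 H each → 6
  2 × N: no H
  1 × Br: no H
  1 × C (aromatic): 1 H
  1 × N: 2 H
  Total hydrogens = 12.
Molecular formula: C15H12BrN3O3

C15H12BrN3O3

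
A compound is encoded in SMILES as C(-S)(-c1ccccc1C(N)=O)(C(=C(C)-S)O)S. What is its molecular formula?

Heavy atoms from the SMILES: 11 C, 1 N, 2 O, 3 S.
Implicit hydrogens by atom environment:
  4 × C (aromatic): 1 H each → 4
  4 × C: no H
  3 × S: 1 H each → 3
  2 × C (aromatic): no H
  1 × C: 3 H
  1 × N: 2 H
  1 × O: 1 H
  1 × O: no H
  Total hydrogens = 13.
Molecular formula: C11H13NO2S3

C11H13NO2S3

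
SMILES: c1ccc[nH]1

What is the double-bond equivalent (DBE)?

3

Molecular formula from the SMILES: C4H5N.
DoU = (2C + 2 + N − H − X)/2 = (2·4 + 2 + 1 − 5 − 0)/2 = 6/2 = 3.
(Structurally: 1 ring(s) + 2 π bond(s) = 3.)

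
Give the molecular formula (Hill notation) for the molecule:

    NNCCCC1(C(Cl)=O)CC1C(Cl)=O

Heavy atoms from the SMILES: 8 C, 2 Cl, 2 N, 2 O.
Implicit hydrogens by atom environment:
  4 × C: 2 H each → 8
  3 × C: no H
  2 × Cl: no H
  2 × O: no H
  1 × C: 1 H
  1 × N: 2 H
  1 × N: 1 H
  Total hydrogens = 12.
Molecular formula: C8H12Cl2N2O2

C8H12Cl2N2O2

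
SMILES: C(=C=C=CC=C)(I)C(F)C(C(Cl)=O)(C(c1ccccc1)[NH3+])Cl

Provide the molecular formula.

Heavy atoms from the SMILES: 16 C, 2 Cl, 1 F, 1 I, 1 N, 1 O.
Implicit hydrogens by atom environment:
  5 × C (aromatic): 1 H each → 5
  5 × C: no H
  4 × C: 1 H each → 4
  2 × Cl: no H
  1 × C: 2 H
  1 × C (aromatic): no H
  1 × F: no H
  1 × I: no H
  1 × N (charge +1): 3 H
  1 × O: no H
  Total hydrogens = 14.
Net charge +1.
Molecular formula: C16H14Cl2FINO+

C16H14Cl2FINO+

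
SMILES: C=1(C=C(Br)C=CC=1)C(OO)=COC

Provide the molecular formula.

Heavy atoms from the SMILES: 1 Br, 9 C, 3 O.
Implicit hydrogens by atom environment:
  4 × C (aromatic): 1 H each → 4
  2 × C (aromatic): no H
  2 × O: no H
  1 × Br: no H
  1 × C: 3 H
  1 × C: 1 H
  1 × C: no H
  1 × O: 1 H
  Total hydrogens = 9.
Molecular formula: C9H9BrO3

C9H9BrO3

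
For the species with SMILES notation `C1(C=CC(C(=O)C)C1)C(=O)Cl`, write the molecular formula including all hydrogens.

C8H9ClO2

Heavy atoms from the SMILES: 8 C, 1 Cl, 2 O.
Implicit hydrogens by atom environment:
  4 × C: 1 H each → 4
  2 × C: no H
  2 × O: no H
  1 × C: 3 H
  1 × C: 2 H
  1 × Cl: no H
  Total hydrogens = 9.
Molecular formula: C8H9ClO2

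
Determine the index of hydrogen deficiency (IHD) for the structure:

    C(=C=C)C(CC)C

2

Molecular formula from the SMILES: C7H12.
DoU = (2C + 2 + N − H − X)/2 = (2·7 + 2 + 0 − 12 − 0)/2 = 4/2 = 2.
(Structurally: 0 ring(s) + 2 π bond(s) = 2.)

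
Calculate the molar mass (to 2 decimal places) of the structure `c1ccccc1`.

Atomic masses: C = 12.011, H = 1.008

Molecular formula: C6H6.
M = 6×12.011 + 6×1.008 = 78.11 g/mol.

78.11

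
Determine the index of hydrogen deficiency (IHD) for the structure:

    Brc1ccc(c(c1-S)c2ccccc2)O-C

Molecular formula from the SMILES: C13H11BrOS.
DoU = (2C + 2 + N − H − X)/2 = (2·13 + 2 + 0 − 11 − 1)/2 = 16/2 = 8.
(Structurally: 2 ring(s) + 6 π bond(s) = 8.)

8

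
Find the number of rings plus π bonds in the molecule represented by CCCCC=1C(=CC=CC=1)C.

4

Molecular formula from the SMILES: C11H16.
DoU = (2C + 2 + N − H − X)/2 = (2·11 + 2 + 0 − 16 − 0)/2 = 8/2 = 4.
(Structurally: 1 ring(s) + 3 π bond(s) = 4.)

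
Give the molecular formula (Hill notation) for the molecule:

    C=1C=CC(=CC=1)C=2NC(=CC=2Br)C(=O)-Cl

C11H7BrClNO

Heavy atoms from the SMILES: 1 Br, 11 C, 1 Cl, 1 N, 1 O.
Implicit hydrogens by atom environment:
  6 × C (aromatic): 1 H each → 6
  4 × C (aromatic): no H
  1 × Br: no H
  1 × C: no H
  1 × Cl: no H
  1 × N (aromatic): 1 H
  1 × O: no H
  Total hydrogens = 7.
Molecular formula: C11H7BrClNO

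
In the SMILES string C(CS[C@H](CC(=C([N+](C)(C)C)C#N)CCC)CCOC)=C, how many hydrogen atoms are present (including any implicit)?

31

Hydrogens are implicit in SMILES; fill each atom to its normal valence:
  7 × C: 2 H each → 14
  5 × C: 3 H each → 15
  3 × C: no H
  2 × C: 1 H each → 2
  1 × N (charge +1): no H
  1 × N: no H
  1 × O: no H
  1 × S: no H
  Total hydrogens = 31.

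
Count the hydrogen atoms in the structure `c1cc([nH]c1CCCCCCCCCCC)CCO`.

Hydrogens are implicit in SMILES; fill each atom to its normal valence:
  12 × C: 2 H each → 24
  2 × C (aromatic): 1 H each → 2
  2 × C (aromatic): no H
  1 × C: 3 H
  1 × N (aromatic): 1 H
  1 × O: 1 H
  Total hydrogens = 31.

31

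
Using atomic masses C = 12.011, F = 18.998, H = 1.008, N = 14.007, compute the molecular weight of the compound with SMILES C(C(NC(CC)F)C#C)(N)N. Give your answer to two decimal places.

159.21

Molecular formula: C7H14FN3.
M = 7×12.011 + 1×18.998 + 14×1.008 + 3×14.007 = 159.21 g/mol.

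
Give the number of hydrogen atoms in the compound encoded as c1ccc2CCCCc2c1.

Hydrogens are implicit in SMILES; fill each atom to its normal valence:
  4 × C: 2 H each → 8
  4 × C (aromatic): 1 H each → 4
  2 × C (aromatic): no H
  Total hydrogens = 12.

12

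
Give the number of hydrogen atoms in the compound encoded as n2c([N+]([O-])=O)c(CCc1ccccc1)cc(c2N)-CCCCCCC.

Hydrogens are implicit in SMILES; fill each atom to its normal valence:
  8 × C: 2 H each → 16
  6 × C (aromatic): 1 H each → 6
  5 × C (aromatic): no H
  1 × C: 3 H
  1 × N: 2 H
  1 × N (aromatic): no H
  1 × N (charge +1): no H
  1 × O: no H
  1 × O (charge -1): no H
  Total hydrogens = 27.

27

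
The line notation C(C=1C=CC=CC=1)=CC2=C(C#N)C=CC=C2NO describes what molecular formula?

C15H12N2O

Heavy atoms from the SMILES: 15 C, 2 N, 1 O.
Implicit hydrogens by atom environment:
  8 × C (aromatic): 1 H each → 8
  4 × C (aromatic): no H
  2 × C: 1 H each → 2
  1 × C: no H
  1 × N: 1 H
  1 × N: no H
  1 × O: 1 H
  Total hydrogens = 12.
Molecular formula: C15H12N2O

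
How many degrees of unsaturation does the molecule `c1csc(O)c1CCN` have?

3

Molecular formula from the SMILES: C6H9NOS.
DoU = (2C + 2 + N − H − X)/2 = (2·6 + 2 + 1 − 9 − 0)/2 = 6/2 = 3.
(Structurally: 1 ring(s) + 2 π bond(s) = 3.)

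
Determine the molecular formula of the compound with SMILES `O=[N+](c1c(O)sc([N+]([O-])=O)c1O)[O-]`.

Heavy atoms from the SMILES: 4 C, 2 N, 6 O, 1 S.
Implicit hydrogens by atom environment:
  4 × C (aromatic): no H
  2 × N (charge +1): no H
  2 × O: 1 H each → 2
  2 × O: no H
  2 × O (charge -1): no H
  1 × S (aromatic): no H
  Total hydrogens = 2.
Molecular formula: C4H2N2O6S

C4H2N2O6S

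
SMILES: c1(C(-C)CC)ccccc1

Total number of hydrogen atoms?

Hydrogens are implicit in SMILES; fill each atom to its normal valence:
  5 × C (aromatic): 1 H each → 5
  2 × C: 3 H each → 6
  1 × C: 2 H
  1 × C: 1 H
  1 × C (aromatic): no H
  Total hydrogens = 14.

14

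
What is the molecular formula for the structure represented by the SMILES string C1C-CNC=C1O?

C5H9NO

Heavy atoms from the SMILES: 5 C, 1 N, 1 O.
Implicit hydrogens by atom environment:
  3 × C: 2 H each → 6
  1 × C: 1 H
  1 × C: no H
  1 × N: 1 H
  1 × O: 1 H
  Total hydrogens = 9.
Molecular formula: C5H9NO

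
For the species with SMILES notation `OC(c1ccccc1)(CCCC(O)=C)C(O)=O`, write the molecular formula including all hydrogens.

C13H16O4

Heavy atoms from the SMILES: 13 C, 4 O.
Implicit hydrogens by atom environment:
  5 × C (aromatic): 1 H each → 5
  4 × C: 2 H each → 8
  3 × C: no H
  3 × O: 1 H each → 3
  1 × C (aromatic): no H
  1 × O: no H
  Total hydrogens = 16.
Molecular formula: C13H16O4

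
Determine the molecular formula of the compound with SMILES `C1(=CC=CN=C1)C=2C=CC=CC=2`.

C11H9N

Heavy atoms from the SMILES: 11 C, 1 N.
Implicit hydrogens by atom environment:
  9 × C (aromatic): 1 H each → 9
  2 × C (aromatic): no H
  1 × N (aromatic): no H
  Total hydrogens = 9.
Molecular formula: C11H9N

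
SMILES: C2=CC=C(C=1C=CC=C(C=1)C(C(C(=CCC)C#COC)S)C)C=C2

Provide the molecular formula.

C22H24OS

Heavy atoms from the SMILES: 22 C, 1 O, 1 S.
Implicit hydrogens by atom environment:
  9 × C (aromatic): 1 H each → 9
  3 × C: 3 H each → 9
  3 × C: 1 H each → 3
  3 × C: no H
  3 × C (aromatic): no H
  1 × C: 2 H
  1 × O: no H
  1 × S: 1 H
  Total hydrogens = 24.
Molecular formula: C22H24OS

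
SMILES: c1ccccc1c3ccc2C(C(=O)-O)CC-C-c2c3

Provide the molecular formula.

C17H16O2

Heavy atoms from the SMILES: 17 C, 2 O.
Implicit hydrogens by atom environment:
  8 × C (aromatic): 1 H each → 8
  4 × C (aromatic): no H
  3 × C: 2 H each → 6
  1 × C: 1 H
  1 × C: no H
  1 × O: 1 H
  1 × O: no H
  Total hydrogens = 16.
Molecular formula: C17H16O2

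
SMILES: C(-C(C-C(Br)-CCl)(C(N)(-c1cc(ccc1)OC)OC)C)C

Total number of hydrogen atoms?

Hydrogens are implicit in SMILES; fill each atom to its normal valence:
  4 × C: 3 H each → 12
  4 × C (aromatic): 1 H each → 4
  3 × C: 2 H each → 6
  2 × C: no H
  2 × C (aromatic): no H
  2 × O: no H
  1 × Br: no H
  1 × C: 1 H
  1 × Cl: no H
  1 × N: 2 H
  Total hydrogens = 25.

25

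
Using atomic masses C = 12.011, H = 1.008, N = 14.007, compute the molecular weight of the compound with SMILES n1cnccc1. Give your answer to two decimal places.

Molecular formula: C4H4N2.
M = 4×12.011 + 4×1.008 + 2×14.007 = 80.09 g/mol.

80.09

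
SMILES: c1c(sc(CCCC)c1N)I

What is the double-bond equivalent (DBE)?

3

Molecular formula from the SMILES: C8H12INS.
DoU = (2C + 2 + N − H − X)/2 = (2·8 + 2 + 1 − 12 − 1)/2 = 6/2 = 3.
(Structurally: 1 ring(s) + 2 π bond(s) = 3.)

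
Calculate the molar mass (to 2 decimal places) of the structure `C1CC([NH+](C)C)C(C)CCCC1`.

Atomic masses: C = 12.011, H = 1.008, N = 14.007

170.32

Molecular formula: C11H24N+.
M = 11×12.011 + 24×1.008 + 1×14.007 = 170.32 g/mol.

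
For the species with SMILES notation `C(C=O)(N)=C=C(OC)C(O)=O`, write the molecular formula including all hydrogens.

Heavy atoms from the SMILES: 6 C, 1 N, 4 O.
Implicit hydrogens by atom environment:
  4 × C: no H
  3 × O: no H
  1 × C: 3 H
  1 × C: 1 H
  1 × N: 2 H
  1 × O: 1 H
  Total hydrogens = 7.
Molecular formula: C6H7NO4

C6H7NO4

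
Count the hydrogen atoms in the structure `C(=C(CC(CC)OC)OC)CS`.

18

Hydrogens are implicit in SMILES; fill each atom to its normal valence:
  3 × C: 3 H each → 9
  3 × C: 2 H each → 6
  2 × C: 1 H each → 2
  2 × O: no H
  1 × C: no H
  1 × S: 1 H
  Total hydrogens = 18.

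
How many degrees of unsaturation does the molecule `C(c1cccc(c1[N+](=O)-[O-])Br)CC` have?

5

Molecular formula from the SMILES: C9H10BrNO2.
DoU = (2C + 2 + N − H − X)/2 = (2·9 + 2 + 1 − 10 − 1)/2 = 10/2 = 5.
(Structurally: 1 ring(s) + 4 π bond(s) = 5.)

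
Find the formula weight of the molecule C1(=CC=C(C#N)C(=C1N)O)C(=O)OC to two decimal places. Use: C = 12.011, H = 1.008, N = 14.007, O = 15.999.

Molecular formula: C9H8N2O3.
M = 9×12.011 + 8×1.008 + 2×14.007 + 3×15.999 = 192.17 g/mol.

192.17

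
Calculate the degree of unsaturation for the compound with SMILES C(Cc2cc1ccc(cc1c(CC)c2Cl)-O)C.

Molecular formula from the SMILES: C15H17ClO.
DoU = (2C + 2 + N − H − X)/2 = (2·15 + 2 + 0 − 17 − 1)/2 = 14/2 = 7.
(Structurally: 2 ring(s) + 5 π bond(s) = 7.)

7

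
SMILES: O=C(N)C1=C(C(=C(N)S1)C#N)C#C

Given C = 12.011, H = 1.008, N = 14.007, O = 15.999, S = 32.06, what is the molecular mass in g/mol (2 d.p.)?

191.21

Molecular formula: C8H5N3OS.
M = 8×12.011 + 5×1.008 + 3×14.007 + 1×15.999 + 1×32.06 = 191.21 g/mol.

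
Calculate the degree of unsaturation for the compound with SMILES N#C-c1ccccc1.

6

Molecular formula from the SMILES: C7H5N.
DoU = (2C + 2 + N − H − X)/2 = (2·7 + 2 + 1 − 5 − 0)/2 = 12/2 = 6.
(Structurally: 1 ring(s) + 5 π bond(s) = 6.)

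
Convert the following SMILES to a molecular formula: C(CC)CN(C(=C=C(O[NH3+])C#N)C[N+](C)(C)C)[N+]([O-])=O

Heavy atoms from the SMILES: 12 C, 5 N, 3 O.
Implicit hydrogens by atom environment:
  4 × C: 3 H each → 12
  4 × C: 2 H each → 8
  4 × C: no H
  2 × N: no H
  2 × N (charge +1): no H
  2 × O: no H
  1 × N (charge +1): 3 H
  1 × O (charge -1): no H
  Total hydrogens = 23.
Net charge +2.
Molecular formula: [C12H23N5O3]2+

[C12H23N5O3]2+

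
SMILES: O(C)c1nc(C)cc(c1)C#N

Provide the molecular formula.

C8H8N2O

Heavy atoms from the SMILES: 8 C, 2 N, 1 O.
Implicit hydrogens by atom environment:
  3 × C (aromatic): no H
  2 × C: 3 H each → 6
  2 × C (aromatic): 1 H each → 2
  1 × C: no H
  1 × N (aromatic): no H
  1 × N: no H
  1 × O: no H
  Total hydrogens = 8.
Molecular formula: C8H8N2O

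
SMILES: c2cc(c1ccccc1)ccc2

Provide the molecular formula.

C12H10

Heavy atoms from the SMILES: 12 C.
Implicit hydrogens by atom environment:
  10 × C (aromatic): 1 H each → 10
  2 × C (aromatic): no H
  Total hydrogens = 10.
Molecular formula: C12H10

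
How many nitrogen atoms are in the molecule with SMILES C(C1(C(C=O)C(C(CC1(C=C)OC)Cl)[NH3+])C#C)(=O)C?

The symbol for nitrogen appears 1 time in the SMILES.

1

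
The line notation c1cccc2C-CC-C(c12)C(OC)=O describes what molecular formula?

C12H14O2

Heavy atoms from the SMILES: 12 C, 2 O.
Implicit hydrogens by atom environment:
  4 × C (aromatic): 1 H each → 4
  3 × C: 2 H each → 6
  2 × C (aromatic): no H
  2 × O: no H
  1 × C: 3 H
  1 × C: 1 H
  1 × C: no H
  Total hydrogens = 14.
Molecular formula: C12H14O2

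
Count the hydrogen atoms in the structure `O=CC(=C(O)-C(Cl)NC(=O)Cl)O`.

5

Hydrogens are implicit in SMILES; fill each atom to its normal valence:
  3 × C: no H
  2 × C: 1 H each → 2
  2 × Cl: no H
  2 × O: 1 H each → 2
  2 × O: no H
  1 × N: 1 H
  Total hydrogens = 5.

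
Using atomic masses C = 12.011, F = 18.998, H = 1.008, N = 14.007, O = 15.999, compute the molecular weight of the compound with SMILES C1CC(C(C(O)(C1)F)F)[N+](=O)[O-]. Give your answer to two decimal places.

181.14

Molecular formula: C6H9F2NO3.
M = 6×12.011 + 2×18.998 + 9×1.008 + 1×14.007 + 3×15.999 = 181.14 g/mol.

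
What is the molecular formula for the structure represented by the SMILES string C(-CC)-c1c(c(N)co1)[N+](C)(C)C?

C10H19N2O+

Heavy atoms from the SMILES: 10 C, 2 N, 1 O.
Implicit hydrogens by atom environment:
  4 × C: 3 H each → 12
  3 × C (aromatic): no H
  2 × C: 2 H each → 4
  1 × C (aromatic): 1 H
  1 × N: 2 H
  1 × N (charge +1): no H
  1 × O (aromatic): no H
  Total hydrogens = 19.
Net charge +1.
Molecular formula: C10H19N2O+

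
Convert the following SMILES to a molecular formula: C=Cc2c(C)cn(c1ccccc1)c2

Heavy atoms from the SMILES: 13 C, 1 N.
Implicit hydrogens by atom environment:
  7 × C (aromatic): 1 H each → 7
  3 × C (aromatic): no H
  1 × C: 3 H
  1 × C: 2 H
  1 × C: 1 H
  1 × N (aromatic): no H
  Total hydrogens = 13.
Molecular formula: C13H13N

C13H13N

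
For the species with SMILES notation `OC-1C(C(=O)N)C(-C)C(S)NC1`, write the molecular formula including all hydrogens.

C7H14N2O2S

Heavy atoms from the SMILES: 7 C, 2 N, 2 O, 1 S.
Implicit hydrogens by atom environment:
  4 × C: 1 H each → 4
  1 × C: 3 H
  1 × C: 2 H
  1 × C: no H
  1 × N: 2 H
  1 × N: 1 H
  1 × O: 1 H
  1 × O: no H
  1 × S: 1 H
  Total hydrogens = 14.
Molecular formula: C7H14N2O2S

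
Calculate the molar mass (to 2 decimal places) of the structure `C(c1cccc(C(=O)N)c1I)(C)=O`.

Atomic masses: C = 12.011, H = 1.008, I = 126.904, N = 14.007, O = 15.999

Molecular formula: C9H8INO2.
M = 9×12.011 + 8×1.008 + 1×126.904 + 1×14.007 + 2×15.999 = 289.07 g/mol.

289.07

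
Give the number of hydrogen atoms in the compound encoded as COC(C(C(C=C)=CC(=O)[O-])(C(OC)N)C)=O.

Hydrogens are implicit in SMILES; fill each atom to its normal valence:
  4 × C: no H
  4 × O: no H
  3 × C: 3 H each → 9
  3 × C: 1 H each → 3
  1 × C: 2 H
  1 × N: 2 H
  1 × O (charge -1): no H
  Total hydrogens = 16.

16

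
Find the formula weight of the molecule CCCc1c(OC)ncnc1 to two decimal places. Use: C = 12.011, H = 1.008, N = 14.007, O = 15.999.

152.20

Molecular formula: C8H12N2O.
M = 8×12.011 + 12×1.008 + 2×14.007 + 1×15.999 = 152.20 g/mol.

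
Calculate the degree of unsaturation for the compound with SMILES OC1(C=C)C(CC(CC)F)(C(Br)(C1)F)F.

Molecular formula from the SMILES: C10H14BrF3O.
DoU = (2C + 2 + N − H − X)/2 = (2·10 + 2 + 0 − 14 − 4)/2 = 4/2 = 2.
(Structurally: 1 ring(s) + 1 π bond(s) = 2.)

2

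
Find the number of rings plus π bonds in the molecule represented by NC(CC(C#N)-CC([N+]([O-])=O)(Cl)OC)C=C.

Molecular formula from the SMILES: C9H14ClN3O3.
DoU = (2C + 2 + N − H − X)/2 = (2·9 + 2 + 3 − 14 − 1)/2 = 8/2 = 4.
(Structurally: 0 ring(s) + 4 π bond(s) = 4.)

4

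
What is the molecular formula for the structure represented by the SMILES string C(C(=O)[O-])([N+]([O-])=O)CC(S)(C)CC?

Heavy atoms from the SMILES: 7 C, 1 N, 4 O, 1 S.
Implicit hydrogens by atom environment:
  2 × C: 3 H each → 6
  2 × C: 2 H each → 4
  2 × C: no H
  2 × O: no H
  2 × O (charge -1): no H
  1 × C: 1 H
  1 × N (charge +1): no H
  1 × S: 1 H
  Total hydrogens = 12.
Net charge -1.
Molecular formula: C7H12NO4S-

C7H12NO4S-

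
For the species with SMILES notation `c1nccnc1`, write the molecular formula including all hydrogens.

C4H4N2

Heavy atoms from the SMILES: 4 C, 2 N.
Implicit hydrogens by atom environment:
  4 × C (aromatic): 1 H each → 4
  2 × N (aromatic): no H
  Total hydrogens = 4.
Molecular formula: C4H4N2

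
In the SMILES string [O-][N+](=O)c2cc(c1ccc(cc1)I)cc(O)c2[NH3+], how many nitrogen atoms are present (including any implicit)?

The symbol for nitrogen appears 2 times in the SMILES.

2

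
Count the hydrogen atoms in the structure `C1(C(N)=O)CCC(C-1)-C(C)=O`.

Hydrogens are implicit in SMILES; fill each atom to its normal valence:
  3 × C: 2 H each → 6
  2 × C: 1 H each → 2
  2 × C: no H
  2 × O: no H
  1 × C: 3 H
  1 × N: 2 H
  Total hydrogens = 13.

13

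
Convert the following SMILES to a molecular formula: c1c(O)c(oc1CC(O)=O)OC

C7H8O5

Heavy atoms from the SMILES: 7 C, 5 O.
Implicit hydrogens by atom environment:
  3 × C (aromatic): no H
  2 × O: 1 H each → 2
  2 × O: no H
  1 × C: 3 H
  1 × C: 2 H
  1 × C (aromatic): 1 H
  1 × C: no H
  1 × O (aromatic): no H
  Total hydrogens = 8.
Molecular formula: C7H8O5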